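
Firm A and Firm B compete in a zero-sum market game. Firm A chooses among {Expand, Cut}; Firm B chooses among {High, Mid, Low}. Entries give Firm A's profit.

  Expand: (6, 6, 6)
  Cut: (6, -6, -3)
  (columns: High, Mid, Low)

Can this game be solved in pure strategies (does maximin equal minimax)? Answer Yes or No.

Yes

Row minima: Expand → 6, Cut → -6; maximin = 6.
Column maxima: High → 6, Mid → 6, Low → 6; minimax = 6.
maximin = minimax = 6, so a saddle point exists.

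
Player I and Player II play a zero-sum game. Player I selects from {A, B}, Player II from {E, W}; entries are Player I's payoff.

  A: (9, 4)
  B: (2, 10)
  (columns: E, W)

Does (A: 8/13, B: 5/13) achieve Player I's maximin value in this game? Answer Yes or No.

Yes

Against E this mix gives (8/13)·9 + (5/13)·2 = 82/13.
Against W this mix gives (8/13)·4 + (5/13)·10 = 82/13.
All of Player II's active replies (E, W) yield 82/13, and no column does worse for Player I. The mix makes Player II indifferent and guarantees 82/13, so it is optimal.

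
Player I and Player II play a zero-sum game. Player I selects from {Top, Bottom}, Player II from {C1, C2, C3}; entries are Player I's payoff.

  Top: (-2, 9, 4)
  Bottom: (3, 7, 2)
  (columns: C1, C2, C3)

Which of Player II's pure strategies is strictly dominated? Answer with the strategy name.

C1 holds Player I's payoff strictly below C2 in every row: -2 < 9, 3 < 7.
So C2 is strictly dominated for Player II.

C2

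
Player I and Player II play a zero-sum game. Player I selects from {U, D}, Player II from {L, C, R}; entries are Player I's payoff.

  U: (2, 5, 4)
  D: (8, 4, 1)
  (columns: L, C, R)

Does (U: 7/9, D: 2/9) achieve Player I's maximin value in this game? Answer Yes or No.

Against L this mix gives (7/9)·2 + (2/9)·8 = 10/3.
Against C this mix gives (7/9)·5 + (2/9)·4 = 43/9.
Against R this mix gives (7/9)·4 + (2/9)·1 = 10/3.
All of Player II's active replies (L, R) yield 10/3, and no column does worse for Player I. The mix makes Player II indifferent and guarantees 10/3, so it is optimal.

Yes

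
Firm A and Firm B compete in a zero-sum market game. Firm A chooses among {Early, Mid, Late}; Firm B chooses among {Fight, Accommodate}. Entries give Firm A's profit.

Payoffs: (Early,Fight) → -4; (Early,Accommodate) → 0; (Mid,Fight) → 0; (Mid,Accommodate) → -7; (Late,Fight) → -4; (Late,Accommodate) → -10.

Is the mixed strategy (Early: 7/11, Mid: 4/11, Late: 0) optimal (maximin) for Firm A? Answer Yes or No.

Against Fight this mix gives (7/11)·(-4) + (4/11)·0 = -28/11.
Against Accommodate this mix gives (7/11)·0 + (4/11)·(-7) = -28/11.
All of Firm B's active replies (Fight, Accommodate) yield -28/11, and no column does worse for Firm A. The mix makes Firm B indifferent and guarantees -28/11, so it is optimal.

Yes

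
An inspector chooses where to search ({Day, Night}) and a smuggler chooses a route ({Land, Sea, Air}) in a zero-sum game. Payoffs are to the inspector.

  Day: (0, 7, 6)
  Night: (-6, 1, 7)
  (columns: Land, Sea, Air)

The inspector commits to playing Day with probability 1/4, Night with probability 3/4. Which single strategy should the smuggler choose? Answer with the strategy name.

If the smuggler plays Land, the inspector's expected payoff is (1/4)·0 + (3/4)·(-6) = -9/2.
If the smuggler plays Sea, the inspector's expected payoff is (1/4)·7 + (3/4)·1 = 5/2.
If the smuggler plays Air, the inspector's expected payoff is (1/4)·6 + (3/4)·7 = 27/4.
The smuggler minimizes the inspector's payoff; the smallest is -9/2, so the best response is Land.

Land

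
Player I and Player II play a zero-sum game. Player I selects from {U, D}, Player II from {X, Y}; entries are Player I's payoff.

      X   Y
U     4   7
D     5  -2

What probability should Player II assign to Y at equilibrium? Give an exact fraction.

Row minima: U → 4, D → -2; maximin = 4.
Column maxima: X → 5, Y → 7; minimax = 5.
4 ≠ 5, so there is no saddle point; optimal play is mixed.
Let Player I play U with probability p. Expected payoff against X: 4p + 5(1−p) = −p + 5; against Y: 7p + (-2)(1−p) = 9p − 2.
Setting these equal: −p + 5 = 9p − 2 ⇒ −10p = -7 ⇒ p = 7/10, and the value is (-1)·(7/10) + 5 = 43/10.
For Player II: with q = P(X), equating U's and D's payoffs gives −3q + 7 = 7q − 2 ⇒ q = 9/10.

1/10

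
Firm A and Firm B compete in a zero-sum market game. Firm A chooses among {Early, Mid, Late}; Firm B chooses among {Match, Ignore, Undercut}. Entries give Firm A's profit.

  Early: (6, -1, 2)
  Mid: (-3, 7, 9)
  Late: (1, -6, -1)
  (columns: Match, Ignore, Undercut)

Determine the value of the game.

Row minima: Early → -1, Mid → -3, Late → -6; maximin = -1.
Column maxima: Match → 6, Ignore → 7, Undercut → 9; minimax = 6.
-1 ≠ 6, so there is no saddle point; optimal play is mixed.
Late is strictly dominated by Early, so Firm A never plays it.
Undercut is strictly dominated by Ignore (it gives Firm A strictly more in every row), so Firm B never plays it.
On the remaining 2×2 (Early, Mid vs Match, Ignore):
Let Firm A play Early with probability p. Expected payoff against Match: 6p + (-3)(1−p) = 9p − 3; against Ignore: (-1)p + 7(1−p) = −8p + 7.
Setting these equal: 9p − 3 = −8p + 7 ⇒ 17p = 10 ⇒ p = 10/17, and the value is (9)·(10/17) − 3 = 39/17.
For Firm B: with q = P(Match), equating Early's and Mid's payoffs gives 7q − 1 = −10q + 7 ⇒ q = 8/17.

39/17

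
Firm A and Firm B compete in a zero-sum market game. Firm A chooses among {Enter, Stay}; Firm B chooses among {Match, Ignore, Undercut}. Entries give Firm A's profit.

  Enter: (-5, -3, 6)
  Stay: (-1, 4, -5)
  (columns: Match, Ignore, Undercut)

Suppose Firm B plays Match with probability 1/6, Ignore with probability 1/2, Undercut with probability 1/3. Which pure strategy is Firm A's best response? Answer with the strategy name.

Stay

Expected payoff of Enter: (1/6)·(-5) + (1/2)·(-3) + (1/3)·6 = -1/3.
Expected payoff of Stay: (1/6)·(-1) + (1/2)·4 + (1/3)·(-5) = 1/6.
The largest is 1/6, so Firm A's best response is Stay.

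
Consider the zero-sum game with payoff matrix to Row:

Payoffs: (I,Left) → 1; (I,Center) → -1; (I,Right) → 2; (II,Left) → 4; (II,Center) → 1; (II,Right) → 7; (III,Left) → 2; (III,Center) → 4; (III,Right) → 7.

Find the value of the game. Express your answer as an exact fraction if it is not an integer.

14/5

Row minima: I → -1, II → 1, III → 2; maximin = 2.
Column maxima: Left → 4, Center → 4, Right → 7; minimax = 4.
2 ≠ 4, so there is no saddle point; optimal play is mixed.
I is strictly dominated by II, so Row never plays it.
Right is strictly dominated by Left (it gives Row strictly more in every row), so Column never plays it.
On the remaining 2×2 (II, III vs Left, Center):
Let Row play II with probability p. Expected payoff against Left: 4p + 2(1−p) = 2p + 2; against Center: 1p + 4(1−p) = −3p + 4.
Setting these equal: 2p + 2 = −3p + 4 ⇒ 5p = 2 ⇒ p = 2/5, and the value is (2)·(2/5) + 2 = 14/5.
For Column: with q = P(Left), equating II's and III's payoffs gives 3q + 1 = −2q + 4 ⇒ q = 3/5.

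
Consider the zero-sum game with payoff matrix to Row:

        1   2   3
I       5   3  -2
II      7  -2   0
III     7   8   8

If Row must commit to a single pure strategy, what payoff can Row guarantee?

Row minima: I → -2, II → -2, III → 7.
The best of these is 7.

7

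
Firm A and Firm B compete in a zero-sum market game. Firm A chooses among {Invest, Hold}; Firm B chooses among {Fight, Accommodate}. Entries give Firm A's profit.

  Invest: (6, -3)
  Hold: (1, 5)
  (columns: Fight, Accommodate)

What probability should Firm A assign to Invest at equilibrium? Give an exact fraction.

4/13

Row minima: Invest → -3, Hold → 1; maximin = 1.
Column maxima: Fight → 6, Accommodate → 5; minimax = 5.
1 ≠ 5, so there is no saddle point; optimal play is mixed.
Let Firm A play Invest with probability p. Expected payoff against Fight: 6p + 1(1−p) = 5p + 1; against Accommodate: (-3)p + 5(1−p) = −8p + 5.
Setting these equal: 5p + 1 = −8p + 5 ⇒ 13p = 4 ⇒ p = 4/13, and the value is (5)·(4/13) + 1 = 33/13.
For Firm B: with q = P(Fight), equating Invest's and Hold's payoffs gives 9q − 3 = −4q + 5 ⇒ q = 8/13.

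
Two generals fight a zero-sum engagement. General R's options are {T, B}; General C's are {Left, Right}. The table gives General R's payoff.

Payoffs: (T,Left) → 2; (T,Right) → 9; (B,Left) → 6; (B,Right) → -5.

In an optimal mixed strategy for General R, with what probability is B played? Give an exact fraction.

7/18

Row minima: T → 2, B → -5; maximin = 2.
Column maxima: Left → 6, Right → 9; minimax = 6.
2 ≠ 6, so there is no saddle point; optimal play is mixed.
Let General R play T with probability p. Expected payoff against Left: 2p + 6(1−p) = −4p + 6; against Right: 9p + (-5)(1−p) = 14p − 5.
Setting these equal: −4p + 6 = 14p − 5 ⇒ −18p = -11 ⇒ p = 11/18, and the value is (-4)·(11/18) + 6 = 32/9.
For General C: with q = P(Left), equating T's and B's payoffs gives −7q + 9 = 11q − 5 ⇒ q = 7/9.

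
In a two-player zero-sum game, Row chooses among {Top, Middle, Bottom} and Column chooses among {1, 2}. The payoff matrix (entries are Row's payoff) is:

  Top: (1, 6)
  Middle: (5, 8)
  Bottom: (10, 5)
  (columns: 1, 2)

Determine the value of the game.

Row minima: Top → 1, Middle → 5, Bottom → 5; maximin = 5.
Column maxima: 1 → 10, 2 → 8; minimax = 8.
5 ≠ 8, so there is no saddle point; optimal play is mixed.
Top is strictly dominated by Middle, so Row never plays it.
On the remaining 2×2 (Middle, Bottom vs 1, 2):
Let Row play Middle with probability p. Expected payoff against 1: 5p + 10(1−p) = −5p + 10; against 2: 8p + 5(1−p) = 3p + 5.
Setting these equal: −5p + 10 = 3p + 5 ⇒ −8p = -5 ⇒ p = 5/8, and the value is (-5)·(5/8) + 10 = 55/8.
For Column: with q = P(1), equating Middle's and Bottom's payoffs gives −3q + 8 = 5q + 5 ⇒ q = 3/8.

55/8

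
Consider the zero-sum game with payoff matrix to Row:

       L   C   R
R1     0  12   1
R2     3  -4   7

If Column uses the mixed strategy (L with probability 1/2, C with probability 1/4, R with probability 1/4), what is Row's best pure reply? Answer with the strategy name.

Expected payoff of R1: (1/2)·0 + (1/4)·12 + (1/4)·1 = 13/4.
Expected payoff of R2: (1/2)·3 + (1/4)·(-4) + (1/4)·7 = 9/4.
The largest is 13/4, so Row's best response is R1.

R1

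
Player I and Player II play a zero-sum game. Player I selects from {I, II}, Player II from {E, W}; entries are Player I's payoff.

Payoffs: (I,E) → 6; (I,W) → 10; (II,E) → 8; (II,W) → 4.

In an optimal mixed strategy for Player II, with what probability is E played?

Row minima: I → 6, II → 4; maximin = 6.
Column maxima: E → 8, W → 10; minimax = 8.
6 ≠ 8, so there is no saddle point; optimal play is mixed.
Let Player I play I with probability p. Expected payoff against E: 6p + 8(1−p) = −2p + 8; against W: 10p + 4(1−p) = 6p + 4.
Setting these equal: −2p + 8 = 6p + 4 ⇒ −8p = -4 ⇒ p = 1/2, and the value is (-2)·(1/2) + 8 = 7.
For Player II: with q = P(E), equating I's and II's payoffs gives −4q + 10 = 4q + 4 ⇒ q = 3/4.

3/4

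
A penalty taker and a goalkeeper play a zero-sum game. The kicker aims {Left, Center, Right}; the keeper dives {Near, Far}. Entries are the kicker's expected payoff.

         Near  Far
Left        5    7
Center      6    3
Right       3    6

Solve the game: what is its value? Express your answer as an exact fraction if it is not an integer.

27/5

Row minima: Left → 5, Center → 3, Right → 3; maximin = 5.
Column maxima: Near → 6, Far → 7; minimax = 6.
5 ≠ 6, so there is no saddle point; optimal play is mixed.
Right is strictly dominated by Left, so the kicker never plays it.
On the remaining 2×2 (Left, Center vs Near, Far):
Let the kicker play Left with probability p. Expected payoff against Near: 5p + 6(1−p) = −p + 6; against Far: 7p + 3(1−p) = 4p + 3.
Setting these equal: −p + 6 = 4p + 3 ⇒ −5p = -3 ⇒ p = 3/5, and the value is (-1)·(3/5) + 6 = 27/5.
For the keeper: with q = P(Near), equating Left's and Center's payoffs gives −2q + 7 = 3q + 3 ⇒ q = 4/5.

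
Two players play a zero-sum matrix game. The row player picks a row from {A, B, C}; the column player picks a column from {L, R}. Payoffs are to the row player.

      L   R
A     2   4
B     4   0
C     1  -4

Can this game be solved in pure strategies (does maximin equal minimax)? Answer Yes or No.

No

Row minima: A → 2, B → 0, C → -4; maximin = 2.
Column maxima: L → 4, R → 4; minimax = 4.
2 ≠ 4, so no pure-strategy equilibrium exists.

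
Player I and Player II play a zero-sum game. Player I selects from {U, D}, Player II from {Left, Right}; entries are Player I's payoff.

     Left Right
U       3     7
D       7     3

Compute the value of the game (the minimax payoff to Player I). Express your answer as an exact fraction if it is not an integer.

5

Row minima: U → 3, D → 3; maximin = 3.
Column maxima: Left → 7, Right → 7; minimax = 7.
3 ≠ 7, so there is no saddle point; optimal play is mixed.
Let Player I play U with probability p. Expected payoff against Left: 3p + 7(1−p) = −4p + 7; against Right: 7p + 3(1−p) = 4p + 3.
Setting these equal: −4p + 7 = 4p + 3 ⇒ −8p = -4 ⇒ p = 1/2, and the value is (-4)·(1/2) + 7 = 5.
For Player II: with q = P(Left), equating U's and D's payoffs gives −4q + 7 = 4q + 3 ⇒ q = 1/2.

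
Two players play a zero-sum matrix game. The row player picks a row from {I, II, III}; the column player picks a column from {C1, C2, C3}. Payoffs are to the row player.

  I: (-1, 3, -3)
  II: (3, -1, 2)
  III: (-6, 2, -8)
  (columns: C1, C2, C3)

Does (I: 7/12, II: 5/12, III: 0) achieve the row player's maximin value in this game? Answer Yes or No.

Against C1 this mix gives (7/12)·(-1) + (5/12)·3 = 2/3.
Against C2 this mix gives (7/12)·3 + (5/12)·(-1) = 4/3.
Against C3 this mix gives (7/12)·(-3) + (5/12)·2 = -11/12.
The column player will play C3, holding the row player to -11/12. Shifting weight toward the row that does better against C3 would raise this floor (the equalizing mix achieves 1/3 against both C3 and C2), so the proposed strategy is not optimal.

No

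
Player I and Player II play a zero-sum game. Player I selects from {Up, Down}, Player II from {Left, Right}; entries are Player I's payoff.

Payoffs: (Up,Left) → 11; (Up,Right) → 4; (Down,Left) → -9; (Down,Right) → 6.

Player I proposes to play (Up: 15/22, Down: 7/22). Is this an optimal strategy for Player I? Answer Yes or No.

Yes

Against Left this mix gives (15/22)·11 + (7/22)·(-9) = 51/11.
Against Right this mix gives (15/22)·4 + (7/22)·6 = 51/11.
All of Player II's active replies (Left, Right) yield 51/11, and no column does worse for Player I. The mix makes Player II indifferent and guarantees 51/11, so it is optimal.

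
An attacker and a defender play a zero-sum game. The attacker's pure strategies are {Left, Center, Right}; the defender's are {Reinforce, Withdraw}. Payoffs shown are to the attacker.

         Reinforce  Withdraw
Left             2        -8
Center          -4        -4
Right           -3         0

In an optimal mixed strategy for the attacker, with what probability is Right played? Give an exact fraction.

Row minima: Left → -8, Center → -4, Right → -3; maximin = -3.
Column maxima: Reinforce → 2, Withdraw → 0; minimax = 0.
-3 ≠ 0, so there is no saddle point; optimal play is mixed.
Center is strictly dominated by Right, so the attacker never plays it.
On the remaining 2×2 (Left, Right vs Reinforce, Withdraw):
Let the attacker play Left with probability p. Expected payoff against Reinforce: 2p + (-3)(1−p) = 5p − 3; against Withdraw: (-8)p + 0(1−p) = −8p.
Setting these equal: 5p − 3 = −8p ⇒ 13p = 3 ⇒ p = 3/13, and the value is (5)·(3/13) − 3 = -24/13.
For the defender: with q = P(Reinforce), equating Left's and Right's payoffs gives 10q − 8 = −3q ⇒ q = 8/13.

10/13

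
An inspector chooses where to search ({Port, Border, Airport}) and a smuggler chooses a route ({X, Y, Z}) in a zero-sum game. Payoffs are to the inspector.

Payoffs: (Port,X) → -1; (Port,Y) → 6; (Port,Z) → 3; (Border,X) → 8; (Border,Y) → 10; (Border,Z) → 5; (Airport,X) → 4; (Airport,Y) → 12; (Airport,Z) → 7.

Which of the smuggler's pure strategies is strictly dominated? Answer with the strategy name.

Y

X holds the inspector's payoff strictly below Y in every row: -1 < 6, 8 < 10, 4 < 12.
So Y is strictly dominated for the smuggler.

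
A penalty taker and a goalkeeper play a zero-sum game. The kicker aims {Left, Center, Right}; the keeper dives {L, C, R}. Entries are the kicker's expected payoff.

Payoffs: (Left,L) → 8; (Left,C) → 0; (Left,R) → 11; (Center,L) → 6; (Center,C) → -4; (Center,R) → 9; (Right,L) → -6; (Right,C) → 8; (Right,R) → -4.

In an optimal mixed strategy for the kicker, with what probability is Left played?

Row minima: Left → 0, Center → -4, Right → -6; maximin = 0.
Column maxima: L → 8, C → 8, R → 11; minimax = 8.
0 ≠ 8, so there is no saddle point; optimal play is mixed.
Center is strictly dominated by Left, so the kicker never plays it.
R is strictly dominated by L (it gives the kicker strictly more in every row), so the keeper never plays it.
On the remaining 2×2 (Left, Right vs L, C):
Let the kicker play Left with probability p. Expected payoff against L: 8p + (-6)(1−p) = 14p − 6; against C: 0p + 8(1−p) = −8p + 8.
Setting these equal: 14p − 6 = −8p + 8 ⇒ 22p = 14 ⇒ p = 7/11, and the value is (14)·(7/11) − 6 = 32/11.
For the keeper: with q = P(L), equating Left's and Right's payoffs gives 8q = −14q + 8 ⇒ q = 4/11.

7/11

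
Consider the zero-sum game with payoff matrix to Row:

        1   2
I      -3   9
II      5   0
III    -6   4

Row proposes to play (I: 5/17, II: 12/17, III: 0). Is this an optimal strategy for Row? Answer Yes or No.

Against 1 this mix gives (5/17)·(-3) + (12/17)·5 = 45/17.
Against 2 this mix gives (5/17)·9 + (12/17)·0 = 45/17.
All of Column's active replies (1, 2) yield 45/17, and no column does worse for Row. The mix makes Column indifferent and guarantees 45/17, so it is optimal.

Yes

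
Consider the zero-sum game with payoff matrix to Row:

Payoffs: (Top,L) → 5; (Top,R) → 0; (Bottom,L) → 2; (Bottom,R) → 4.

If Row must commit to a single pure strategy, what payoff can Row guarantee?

2

Row minima: Top → 0, Bottom → 2.
The best of these is 2.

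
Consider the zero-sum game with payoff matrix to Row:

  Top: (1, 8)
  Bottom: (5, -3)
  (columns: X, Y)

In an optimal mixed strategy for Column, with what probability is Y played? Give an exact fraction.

4/15

Row minima: Top → 1, Bottom → -3; maximin = 1.
Column maxima: X → 5, Y → 8; minimax = 5.
1 ≠ 5, so there is no saddle point; optimal play is mixed.
Let Row play Top with probability p. Expected payoff against X: 1p + 5(1−p) = −4p + 5; against Y: 8p + (-3)(1−p) = 11p − 3.
Setting these equal: −4p + 5 = 11p − 3 ⇒ −15p = -8 ⇒ p = 8/15, and the value is (-4)·(8/15) + 5 = 43/15.
For Column: with q = P(X), equating Top's and Bottom's payoffs gives −7q + 8 = 8q − 3 ⇒ q = 11/15.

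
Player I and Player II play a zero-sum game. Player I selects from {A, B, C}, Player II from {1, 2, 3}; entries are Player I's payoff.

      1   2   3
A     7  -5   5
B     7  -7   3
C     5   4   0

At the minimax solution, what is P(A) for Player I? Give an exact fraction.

2/7

Row minima: A → -5, B → -7, C → 0; maximin = 0.
Column maxima: 1 → 7, 2 → 4, 3 → 5; minimax = 4.
0 ≠ 4, so there is no saddle point; optimal play is mixed.
1 is strictly dominated by 2 (it gives Player I strictly more in every row), so Player II never plays it.
With 1 eliminated, B is strictly dominated by A (A gives Player I strictly more in every remaining column), so Player I never plays it.
On the remaining 2×2 (A, C vs 2, 3):
Let Player I play A with probability p. Expected payoff against 2: (-5)p + 4(1−p) = −9p + 4; against 3: 5p + 0(1−p) = 5p.
Setting these equal: −9p + 4 = 5p ⇒ −14p = -4 ⇒ p = 2/7, and the value is (-9)·(2/7) + 4 = 10/7.
For Player II: with q = P(2), equating A's and C's payoffs gives −10q + 5 = 4q ⇒ q = 5/14.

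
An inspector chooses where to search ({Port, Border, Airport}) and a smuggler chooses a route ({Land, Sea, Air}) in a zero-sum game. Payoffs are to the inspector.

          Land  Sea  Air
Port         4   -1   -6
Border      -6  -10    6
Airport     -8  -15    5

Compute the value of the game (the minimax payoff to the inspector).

Row minima: Port → -6, Border → -10, Airport → -15; maximin = -6.
Column maxima: Land → 4, Sea → -1, Air → 6; minimax = -1.
-6 ≠ -1, so there is no saddle point; optimal play is mixed.
Airport is strictly dominated by Border, so the inspector never plays it.
Land is strictly dominated by Sea (it gives the inspector strictly more in every row), so the smuggler never plays it.
On the remaining 2×2 (Port, Border vs Sea, Air):
Let the inspector play Port with probability p. Expected payoff against Sea: (-1)p + (-10)(1−p) = 9p − 10; against Air: (-6)p + 6(1−p) = −12p + 6.
Setting these equal: 9p − 10 = −12p + 6 ⇒ 21p = 16 ⇒ p = 16/21, and the value is (9)·(16/21) − 10 = -22/7.
For the smuggler: with q = P(Sea), equating Port's and Border's payoffs gives 5q − 6 = −16q + 6 ⇒ q = 4/7.

-22/7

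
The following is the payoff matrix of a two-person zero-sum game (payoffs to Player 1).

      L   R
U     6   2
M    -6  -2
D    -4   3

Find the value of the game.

Row minima: U → 2, M → -6, D → -4; maximin = 2.
Column maxima: L → 6, R → 3; minimax = 3.
2 ≠ 3, so there is no saddle point; optimal play is mixed.
M is strictly dominated by U, so Player 1 never plays it.
On the remaining 2×2 (U, D vs L, R):
Let Player 1 play U with probability p. Expected payoff against L: 6p + (-4)(1−p) = 10p − 4; against R: 2p + 3(1−p) = −p + 3.
Setting these equal: 10p − 4 = −p + 3 ⇒ 11p = 7 ⇒ p = 7/11, and the value is (10)·(7/11) − 4 = 26/11.
For Player 2: with q = P(L), equating U's and D's payoffs gives 4q + 2 = −7q + 3 ⇒ q = 1/11.

26/11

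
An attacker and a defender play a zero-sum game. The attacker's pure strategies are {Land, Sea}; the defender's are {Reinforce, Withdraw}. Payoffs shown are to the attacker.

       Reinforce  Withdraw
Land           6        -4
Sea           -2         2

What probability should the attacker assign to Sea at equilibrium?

Row minima: Land → -4, Sea → -2; maximin = -2.
Column maxima: Reinforce → 6, Withdraw → 2; minimax = 2.
-2 ≠ 2, so there is no saddle point; optimal play is mixed.
Let the attacker play Land with probability p. Expected payoff against Reinforce: 6p + (-2)(1−p) = 8p − 2; against Withdraw: (-4)p + 2(1−p) = −6p + 2.
Setting these equal: 8p − 2 = −6p + 2 ⇒ 14p = 4 ⇒ p = 2/7, and the value is (8)·(2/7) − 2 = 2/7.
For the defender: with q = P(Reinforce), equating Land's and Sea's payoffs gives 10q − 4 = −4q + 2 ⇒ q = 3/7.

5/7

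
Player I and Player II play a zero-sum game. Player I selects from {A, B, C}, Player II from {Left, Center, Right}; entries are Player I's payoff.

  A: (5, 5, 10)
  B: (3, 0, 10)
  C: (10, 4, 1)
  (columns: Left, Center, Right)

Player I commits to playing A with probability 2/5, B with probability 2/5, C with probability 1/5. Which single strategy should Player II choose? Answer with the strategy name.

If Player II plays Left, Player I's expected payoff is (2/5)·5 + (2/5)·3 + (1/5)·10 = 26/5.
If Player II plays Center, Player I's expected payoff is (2/5)·5 + (2/5)·0 + (1/5)·4 = 14/5.
If Player II plays Right, Player I's expected payoff is (2/5)·10 + (2/5)·10 + (1/5)·1 = 41/5.
Player II minimizes Player I's payoff; the smallest is 14/5, so the best response is Center.

Center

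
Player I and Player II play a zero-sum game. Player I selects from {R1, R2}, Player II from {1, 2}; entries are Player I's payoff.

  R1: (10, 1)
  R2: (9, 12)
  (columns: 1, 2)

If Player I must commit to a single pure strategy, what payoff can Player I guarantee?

Row minima: R1 → 1, R2 → 9.
The best of these is 9.

9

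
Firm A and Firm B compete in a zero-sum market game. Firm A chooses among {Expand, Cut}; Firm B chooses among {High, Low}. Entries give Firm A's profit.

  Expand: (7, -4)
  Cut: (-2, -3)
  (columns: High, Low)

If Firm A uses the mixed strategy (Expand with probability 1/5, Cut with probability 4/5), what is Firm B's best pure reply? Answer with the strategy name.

If Firm B plays High, Firm A's expected payoff is (1/5)·7 + (4/5)·(-2) = -1/5.
If Firm B plays Low, Firm A's expected payoff is (1/5)·(-4) + (4/5)·(-3) = -16/5.
Firm B minimizes Firm A's payoff; the smallest is -16/5, so the best response is Low.

Low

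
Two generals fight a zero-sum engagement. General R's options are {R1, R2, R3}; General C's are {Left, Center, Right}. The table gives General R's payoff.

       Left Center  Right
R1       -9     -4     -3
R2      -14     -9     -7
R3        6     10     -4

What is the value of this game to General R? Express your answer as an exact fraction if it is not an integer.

-27/8

Row minima: R1 → -9, R2 → -14, R3 → -4; maximin = -4.
Column maxima: Left → 6, Center → 10, Right → -3; minimax = -3.
-4 ≠ -3, so there is no saddle point; optimal play is mixed.
R2 is strictly dominated by R1, so General R never plays it.
Center is strictly dominated by Left (it gives General R strictly more in every row), so General C never plays it.
On the remaining 2×2 (R1, R3 vs Left, Right):
Let General R play R1 with probability p. Expected payoff against Left: (-9)p + 6(1−p) = −15p + 6; against Right: (-3)p + (-4)(1−p) = p − 4.
Setting these equal: −15p + 6 = p − 4 ⇒ −16p = -10 ⇒ p = 5/8, and the value is (-15)·(5/8) + 6 = -27/8.
For General C: with q = P(Left), equating R1's and R3's payoffs gives −6q − 3 = 10q − 4 ⇒ q = 1/16.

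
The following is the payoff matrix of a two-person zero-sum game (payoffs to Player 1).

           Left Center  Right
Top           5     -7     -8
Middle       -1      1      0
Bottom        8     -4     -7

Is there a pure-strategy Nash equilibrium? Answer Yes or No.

No

Row minima: Top → -8, Middle → -1, Bottom → -7; maximin = -1.
Column maxima: Left → 8, Center → 1, Right → 0; minimax = 0.
-1 ≠ 0, so no pure-strategy equilibrium exists.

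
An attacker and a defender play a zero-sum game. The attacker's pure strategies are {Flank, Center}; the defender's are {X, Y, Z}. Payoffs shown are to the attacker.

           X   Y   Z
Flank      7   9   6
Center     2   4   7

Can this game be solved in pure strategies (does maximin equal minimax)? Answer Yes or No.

Row minima: Flank → 6, Center → 2; maximin = 6.
Column maxima: X → 7, Y → 9, Z → 7; minimax = 7.
6 ≠ 7, so no pure-strategy equilibrium exists.

No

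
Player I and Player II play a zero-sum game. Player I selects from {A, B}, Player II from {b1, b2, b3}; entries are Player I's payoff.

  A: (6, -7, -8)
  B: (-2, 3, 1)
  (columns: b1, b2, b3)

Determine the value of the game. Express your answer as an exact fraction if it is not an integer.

-10/17

Row minima: A → -8, B → -2; maximin = -2.
Column maxima: b1 → 6, b2 → 3, b3 → 1; minimax = 1.
-2 ≠ 1, so there is no saddle point; optimal play is mixed.
b2 is strictly dominated by b3 (it gives Player I strictly more in every row), so Player II never plays it.
On the remaining 2×2 (A, B vs b1, b3):
Let Player I play A with probability p. Expected payoff against b1: 6p + (-2)(1−p) = 8p − 2; against b3: (-8)p + 1(1−p) = −9p + 1.
Setting these equal: 8p − 2 = −9p + 1 ⇒ 17p = 3 ⇒ p = 3/17, and the value is (8)·(3/17) − 2 = -10/17.
For Player II: with q = P(b1), equating A's and B's payoffs gives 14q − 8 = −3q + 1 ⇒ q = 9/17.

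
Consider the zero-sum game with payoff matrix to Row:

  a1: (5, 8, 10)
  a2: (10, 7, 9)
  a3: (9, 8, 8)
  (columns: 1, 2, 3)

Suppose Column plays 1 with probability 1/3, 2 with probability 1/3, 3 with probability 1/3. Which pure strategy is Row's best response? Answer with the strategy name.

a2

Expected payoff of a1: (1/3)·5 + (1/3)·8 + (1/3)·10 = 23/3.
Expected payoff of a2: (1/3)·10 + (1/3)·7 + (1/3)·9 = 26/3.
Expected payoff of a3: (1/3)·9 + (1/3)·8 + (1/3)·8 = 25/3.
The largest is 26/3, so Row's best response is a2.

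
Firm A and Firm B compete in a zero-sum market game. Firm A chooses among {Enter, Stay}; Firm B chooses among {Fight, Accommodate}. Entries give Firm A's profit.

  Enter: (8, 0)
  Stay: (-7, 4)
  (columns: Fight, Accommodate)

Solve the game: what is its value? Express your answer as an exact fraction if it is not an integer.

Row minima: Enter → 0, Stay → -7; maximin = 0.
Column maxima: Fight → 8, Accommodate → 4; minimax = 4.
0 ≠ 4, so there is no saddle point; optimal play is mixed.
Let Firm A play Enter with probability p. Expected payoff against Fight: 8p + (-7)(1−p) = 15p − 7; against Accommodate: 0p + 4(1−p) = −4p + 4.
Setting these equal: 15p − 7 = −4p + 4 ⇒ 19p = 11 ⇒ p = 11/19, and the value is (15)·(11/19) − 7 = 32/19.
For Firm B: with q = P(Fight), equating Enter's and Stay's payoffs gives 8q = −11q + 4 ⇒ q = 4/19.

32/19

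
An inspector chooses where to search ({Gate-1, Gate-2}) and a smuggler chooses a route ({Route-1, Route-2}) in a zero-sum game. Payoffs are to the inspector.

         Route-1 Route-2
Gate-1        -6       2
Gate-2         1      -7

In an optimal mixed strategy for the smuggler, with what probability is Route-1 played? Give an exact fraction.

9/16

Row minima: Gate-1 → -6, Gate-2 → -7; maximin = -6.
Column maxima: Route-1 → 1, Route-2 → 2; minimax = 1.
-6 ≠ 1, so there is no saddle point; optimal play is mixed.
Let the inspector play Gate-1 with probability p. Expected payoff against Route-1: (-6)p + 1(1−p) = −7p + 1; against Route-2: 2p + (-7)(1−p) = 9p − 7.
Setting these equal: −7p + 1 = 9p − 7 ⇒ −16p = -8 ⇒ p = 1/2, and the value is (-7)·(1/2) + 1 = -5/2.
For the smuggler: with q = P(Route-1), equating Gate-1's and Gate-2's payoffs gives −8q + 2 = 8q − 7 ⇒ q = 9/16.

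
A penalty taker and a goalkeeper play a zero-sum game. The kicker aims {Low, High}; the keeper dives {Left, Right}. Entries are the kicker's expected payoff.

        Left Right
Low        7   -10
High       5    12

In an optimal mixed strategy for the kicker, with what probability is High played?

Row minima: Low → -10, High → 5; maximin = 5.
Column maxima: Left → 7, Right → 12; minimax = 7.
5 ≠ 7, so there is no saddle point; optimal play is mixed.
Let the kicker play Low with probability p. Expected payoff against Left: 7p + 5(1−p) = 2p + 5; against Right: (-10)p + 12(1−p) = −22p + 12.
Setting these equal: 2p + 5 = −22p + 12 ⇒ 24p = 7 ⇒ p = 7/24, and the value is (2)·(7/24) + 5 = 67/12.
For the keeper: with q = P(Left), equating Low's and High's payoffs gives 17q − 10 = −7q + 12 ⇒ q = 11/12.

17/24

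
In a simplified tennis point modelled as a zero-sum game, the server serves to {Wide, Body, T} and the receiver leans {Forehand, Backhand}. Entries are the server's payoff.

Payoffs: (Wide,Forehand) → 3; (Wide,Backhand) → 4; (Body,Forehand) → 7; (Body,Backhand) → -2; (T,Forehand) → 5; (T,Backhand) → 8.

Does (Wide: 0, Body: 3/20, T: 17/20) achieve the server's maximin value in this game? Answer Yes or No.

Against Forehand this mix gives (3/20)·7 + (17/20)·5 = 53/10.
Against Backhand this mix gives (3/20)·(-2) + (17/20)·8 = 13/2.
The receiver will play Forehand, holding the server to 53/10. Shifting weight toward the row that does better against Forehand would raise this floor (the equalizing mix achieves 11/2 against both Forehand and Backhand), so the proposed strategy is not optimal.

No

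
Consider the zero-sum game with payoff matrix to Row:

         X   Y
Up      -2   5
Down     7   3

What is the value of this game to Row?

41/11

Row minima: Up → -2, Down → 3; maximin = 3.
Column maxima: X → 7, Y → 5; minimax = 5.
3 ≠ 5, so there is no saddle point; optimal play is mixed.
Let Row play Up with probability p. Expected payoff against X: (-2)p + 7(1−p) = −9p + 7; against Y: 5p + 3(1−p) = 2p + 3.
Setting these equal: −9p + 7 = 2p + 3 ⇒ −11p = -4 ⇒ p = 4/11, and the value is (-9)·(4/11) + 7 = 41/11.
For Column: with q = P(X), equating Up's and Down's payoffs gives −7q + 5 = 4q + 3 ⇒ q = 2/11.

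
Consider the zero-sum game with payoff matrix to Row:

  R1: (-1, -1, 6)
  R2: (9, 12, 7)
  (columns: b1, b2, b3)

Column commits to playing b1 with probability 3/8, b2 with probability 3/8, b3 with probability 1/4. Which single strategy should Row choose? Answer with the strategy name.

Expected payoff of R1: (3/8)·(-1) + (3/8)·(-1) + (1/4)·6 = 3/4.
Expected payoff of R2: (3/8)·9 + (3/8)·12 + (1/4)·7 = 77/8.
The largest is 77/8, so Row's best response is R2.

R2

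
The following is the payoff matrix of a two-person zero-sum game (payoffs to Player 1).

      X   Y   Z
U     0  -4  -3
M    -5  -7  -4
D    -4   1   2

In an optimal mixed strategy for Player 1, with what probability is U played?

5/9

Row minima: U → -4, M → -7, D → -4; maximin = -4.
Column maxima: X → 0, Y → 1, Z → 2; minimax = 0.
-4 ≠ 0, so there is no saddle point; optimal play is mixed.
M is strictly dominated by U, so Player 1 never plays it.
Z is strictly dominated by Y (it gives Player 1 strictly more in every row), so Player 2 never plays it.
On the remaining 2×2 (U, D vs X, Y):
Let Player 1 play U with probability p. Expected payoff against X: 0p + (-4)(1−p) = 4p − 4; against Y: (-4)p + 1(1−p) = −5p + 1.
Setting these equal: 4p − 4 = −5p + 1 ⇒ 9p = 5 ⇒ p = 5/9, and the value is (4)·(5/9) − 4 = -16/9.
For Player 2: with q = P(X), equating U's and D's payoffs gives 4q − 4 = −5q + 1 ⇒ q = 5/9.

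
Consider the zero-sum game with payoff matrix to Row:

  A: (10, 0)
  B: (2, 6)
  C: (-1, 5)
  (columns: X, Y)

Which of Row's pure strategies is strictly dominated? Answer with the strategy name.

C

B gives a strictly higher payoff than C against every column: 2 > -1, 6 > 5.
So C is strictly dominated and Row never plays it.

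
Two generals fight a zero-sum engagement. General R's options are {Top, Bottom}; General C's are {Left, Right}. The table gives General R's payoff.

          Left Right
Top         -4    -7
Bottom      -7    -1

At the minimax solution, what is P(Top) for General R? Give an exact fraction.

Row minima: Top → -7, Bottom → -7; maximin = -7.
Column maxima: Left → -4, Right → -1; minimax = -4.
-7 ≠ -4, so there is no saddle point; optimal play is mixed.
Let General R play Top with probability p. Expected payoff against Left: (-4)p + (-7)(1−p) = 3p − 7; against Right: (-7)p + (-1)(1−p) = −6p − 1.
Setting these equal: 3p − 7 = −6p − 1 ⇒ 9p = 6 ⇒ p = 2/3, and the value is (3)·(2/3) − 7 = -5.
For General C: with q = P(Left), equating Top's and Bottom's payoffs gives 3q − 7 = −6q − 1 ⇒ q = 2/3.

2/3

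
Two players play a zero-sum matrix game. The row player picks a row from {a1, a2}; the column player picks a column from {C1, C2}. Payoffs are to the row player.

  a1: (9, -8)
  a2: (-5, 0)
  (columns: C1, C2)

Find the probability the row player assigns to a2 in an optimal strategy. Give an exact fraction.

Row minima: a1 → -8, a2 → -5; maximin = -5.
Column maxima: C1 → 9, C2 → 0; minimax = 0.
-5 ≠ 0, so there is no saddle point; optimal play is mixed.
Let the row player play a1 with probability p. Expected payoff against C1: 9p + (-5)(1−p) = 14p − 5; against C2: (-8)p + 0(1−p) = −8p.
Setting these equal: 14p − 5 = −8p ⇒ 22p = 5 ⇒ p = 5/22, and the value is (14)·(5/22) − 5 = -20/11.
For the column player: with q = P(C1), equating a1's and a2's payoffs gives 17q − 8 = −5q ⇒ q = 4/11.

17/22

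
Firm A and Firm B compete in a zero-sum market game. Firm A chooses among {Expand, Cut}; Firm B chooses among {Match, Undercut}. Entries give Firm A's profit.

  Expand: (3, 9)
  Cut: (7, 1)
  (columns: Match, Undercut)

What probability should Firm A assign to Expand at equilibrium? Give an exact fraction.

1/2

Row minima: Expand → 3, Cut → 1; maximin = 3.
Column maxima: Match → 7, Undercut → 9; minimax = 7.
3 ≠ 7, so there is no saddle point; optimal play is mixed.
Let Firm A play Expand with probability p. Expected payoff against Match: 3p + 7(1−p) = −4p + 7; against Undercut: 9p + 1(1−p) = 8p + 1.
Setting these equal: −4p + 7 = 8p + 1 ⇒ −12p = -6 ⇒ p = 1/2, and the value is (-4)·(1/2) + 7 = 5.
For Firm B: with q = P(Match), equating Expand's and Cut's payoffs gives −6q + 9 = 6q + 1 ⇒ q = 2/3.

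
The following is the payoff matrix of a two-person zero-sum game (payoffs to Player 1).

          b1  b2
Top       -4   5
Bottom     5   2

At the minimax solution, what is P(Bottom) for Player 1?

3/4

Row minima: Top → -4, Bottom → 2; maximin = 2.
Column maxima: b1 → 5, b2 → 5; minimax = 5.
2 ≠ 5, so there is no saddle point; optimal play is mixed.
Let Player 1 play Top with probability p. Expected payoff against b1: (-4)p + 5(1−p) = −9p + 5; against b2: 5p + 2(1−p) = 3p + 2.
Setting these equal: −9p + 5 = 3p + 2 ⇒ −12p = -3 ⇒ p = 1/4, and the value is (-9)·(1/4) + 5 = 11/4.
For Player 2: with q = P(b1), equating Top's and Bottom's payoffs gives −9q + 5 = 3q + 2 ⇒ q = 1/4.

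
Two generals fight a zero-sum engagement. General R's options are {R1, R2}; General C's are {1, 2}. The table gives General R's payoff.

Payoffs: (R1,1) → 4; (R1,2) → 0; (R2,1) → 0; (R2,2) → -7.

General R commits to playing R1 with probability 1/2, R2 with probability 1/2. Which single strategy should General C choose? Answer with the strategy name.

2

If General C plays 1, General R's expected payoff is (1/2)·4 + (1/2)·0 = 2.
If General C plays 2, General R's expected payoff is (1/2)·0 + (1/2)·(-7) = -7/2.
General C minimizes General R's payoff; the smallest is -7/2, so the best response is 2.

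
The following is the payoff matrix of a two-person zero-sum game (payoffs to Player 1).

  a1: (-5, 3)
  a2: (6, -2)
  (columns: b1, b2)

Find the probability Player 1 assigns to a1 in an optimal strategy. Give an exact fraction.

Row minima: a1 → -5, a2 → -2; maximin = -2.
Column maxima: b1 → 6, b2 → 3; minimax = 3.
-2 ≠ 3, so there is no saddle point; optimal play is mixed.
Let Player 1 play a1 with probability p. Expected payoff against b1: (-5)p + 6(1−p) = −11p + 6; against b2: 3p + (-2)(1−p) = 5p − 2.
Setting these equal: −11p + 6 = 5p − 2 ⇒ −16p = -8 ⇒ p = 1/2, and the value is (-11)·(1/2) + 6 = 1/2.
For Player 2: with q = P(b1), equating a1's and a2's payoffs gives −8q + 3 = 8q − 2 ⇒ q = 5/16.

1/2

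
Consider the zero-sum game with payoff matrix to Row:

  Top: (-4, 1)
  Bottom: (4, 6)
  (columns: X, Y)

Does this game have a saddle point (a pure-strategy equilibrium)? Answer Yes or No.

Row minima: Top → -4, Bottom → 4; maximin = 4.
Column maxima: X → 4, Y → 6; minimax = 4.
maximin = minimax = 4, so a saddle point exists.

Yes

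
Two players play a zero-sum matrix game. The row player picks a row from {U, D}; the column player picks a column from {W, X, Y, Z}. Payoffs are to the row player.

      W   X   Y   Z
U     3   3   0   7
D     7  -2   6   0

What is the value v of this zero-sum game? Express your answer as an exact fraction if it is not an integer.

18/11

Row minima: U → 0, D → -2; maximin = 0.
Column maxima: W → 7, X → 3, Y → 6, Z → 7; minimax = 3.
0 ≠ 3, so there is no saddle point; optimal play is mixed.
W is strictly dominated by Y (it gives the row player strictly more in every row), so the column player never plays it.
Z is strictly dominated by X (it gives the row player strictly more in every row), so the column player never plays it.
On the remaining 2×2 (U, D vs X, Y):
Let the row player play U with probability p. Expected payoff against X: 3p + (-2)(1−p) = 5p − 2; against Y: 0p + 6(1−p) = −6p + 6.
Setting these equal: 5p − 2 = −6p + 6 ⇒ 11p = 8 ⇒ p = 8/11, and the value is (5)·(8/11) − 2 = 18/11.
For the column player: with q = P(X), equating U's and D's payoffs gives 3q = −8q + 6 ⇒ q = 6/11.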